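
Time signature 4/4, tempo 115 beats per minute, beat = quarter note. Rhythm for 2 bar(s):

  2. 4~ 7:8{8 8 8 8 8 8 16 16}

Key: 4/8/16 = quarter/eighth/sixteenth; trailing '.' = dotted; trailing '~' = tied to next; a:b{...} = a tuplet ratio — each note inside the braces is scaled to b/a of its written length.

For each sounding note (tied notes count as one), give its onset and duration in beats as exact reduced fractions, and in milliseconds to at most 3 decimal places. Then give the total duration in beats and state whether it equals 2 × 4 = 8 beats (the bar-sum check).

1) 0.0ms=0b +1565.217ms=3b
2) 1565.217ms=3b +819.876ms=11/7b
3) 2385.093ms=32/7b +298.137ms=4/7b
4) 2683.23ms=36/7b +298.137ms=4/7b
5) 2981.366ms=40/7b +298.137ms=4/7b
6) 3279.503ms=44/7b +298.137ms=4/7b
7) 3577.64ms=48/7b +298.137ms=4/7b
8) 3875.776ms=52/7b +149.068ms=2/7b
9) 4024.845ms=54/7b +149.068ms=2/7b
Σ=8b of 8 (115bpm 4/4) — PASS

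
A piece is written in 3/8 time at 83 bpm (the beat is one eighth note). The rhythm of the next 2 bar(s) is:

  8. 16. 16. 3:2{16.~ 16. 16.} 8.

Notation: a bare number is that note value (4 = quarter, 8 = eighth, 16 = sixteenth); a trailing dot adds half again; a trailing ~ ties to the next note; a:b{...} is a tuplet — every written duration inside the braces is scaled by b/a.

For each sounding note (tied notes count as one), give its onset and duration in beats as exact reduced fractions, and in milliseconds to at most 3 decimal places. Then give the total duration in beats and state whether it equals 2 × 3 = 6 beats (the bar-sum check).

1) 0.0ms=0b +1084.337ms=3/2b
2) 1084.337ms=3/2b +542.169ms=3/4b
3) 1626.506ms=9/4b +542.169ms=3/4b
4) 2168.675ms=3b +722.892ms=1b
5) 2891.566ms=4b +361.446ms=1/2b
6) 3253.012ms=9/2b +1084.337ms=3/2b
Σ=6b of 6 (83bpm 3/8) — PASS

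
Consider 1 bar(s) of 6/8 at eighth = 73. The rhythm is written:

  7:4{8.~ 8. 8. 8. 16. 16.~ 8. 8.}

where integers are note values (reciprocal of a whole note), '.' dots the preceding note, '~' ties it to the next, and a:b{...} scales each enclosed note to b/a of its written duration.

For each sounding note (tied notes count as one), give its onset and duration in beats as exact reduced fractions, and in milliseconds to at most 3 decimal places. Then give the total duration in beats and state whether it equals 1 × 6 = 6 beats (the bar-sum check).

1) 0.0ms=0b +1409.002ms=12/7b
2) 1409.002ms=12/7b +704.501ms=6/7b
3) 2113.503ms=18/7b +704.501ms=6/7b
4) 2818.004ms=24/7b +352.25ms=3/7b
5) 3170.254ms=27/7b +1056.751ms=9/7b
6) 4227.006ms=36/7b +704.501ms=6/7b
Σ=6b of 6 (73bpm 6/8) — PASS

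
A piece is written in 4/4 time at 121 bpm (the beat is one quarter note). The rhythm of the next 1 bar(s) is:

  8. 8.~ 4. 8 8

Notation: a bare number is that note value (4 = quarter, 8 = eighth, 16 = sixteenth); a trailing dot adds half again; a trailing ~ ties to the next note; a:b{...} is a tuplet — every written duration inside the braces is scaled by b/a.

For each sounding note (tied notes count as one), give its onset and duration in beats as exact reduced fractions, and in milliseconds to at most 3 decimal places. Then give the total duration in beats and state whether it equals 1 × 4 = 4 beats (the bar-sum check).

1) 0.0ms=0b +371.901ms=3/4b
2) 371.901ms=3/4b +1115.702ms=9/4b
3) 1487.603ms=3b +247.934ms=1/2b
4) 1735.537ms=7/2b +247.934ms=1/2b
Σ=4b of 4 (121bpm 4/4) — PASS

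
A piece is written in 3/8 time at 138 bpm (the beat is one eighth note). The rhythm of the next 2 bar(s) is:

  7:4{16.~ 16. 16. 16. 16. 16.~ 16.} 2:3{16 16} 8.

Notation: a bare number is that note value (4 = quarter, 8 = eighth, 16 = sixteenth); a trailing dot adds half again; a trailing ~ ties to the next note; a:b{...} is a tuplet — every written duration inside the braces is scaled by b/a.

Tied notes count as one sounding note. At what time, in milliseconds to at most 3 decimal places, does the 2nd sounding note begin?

note 2 onset = 6/7b = 372.671ms

1. 0.0ms @ 0 + 372.671ms (6/7)
2. 372.671ms @ 6/7 + 186.335ms (3/7)
3. 559.006ms @ 9/7 + 186.335ms (3/7)
4. 745.342ms @ 12/7 + 186.335ms (3/7)
5. 931.677ms @ 15/7 + 372.671ms (6/7)
6. 1304.348ms @ 3 + 326.087ms (3/4)
7. 1630.435ms @ 15/4 + 326.087ms (3/4)
8. 1956.522ms @ 9/2 + 652.174ms (3/2)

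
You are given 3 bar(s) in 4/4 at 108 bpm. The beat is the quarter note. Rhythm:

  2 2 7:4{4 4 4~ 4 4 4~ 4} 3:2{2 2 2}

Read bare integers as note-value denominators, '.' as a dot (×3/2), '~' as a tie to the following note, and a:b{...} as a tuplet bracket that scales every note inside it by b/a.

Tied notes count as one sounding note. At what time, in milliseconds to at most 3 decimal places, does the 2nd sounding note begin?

note 2 onset = 2b = 1111.111ms

1. 0.0ms @ 0 + 1111.111ms (2)
2. 1111.111ms @ 2 + 1111.111ms (2)
3. 2222.222ms @ 4 + 317.46ms (4/7)
4. 2539.683ms @ 32/7 + 317.46ms (4/7)
5. 2857.143ms @ 36/7 + 634.921ms (8/7)
6. 3492.063ms @ 44/7 + 317.46ms (4/7)
7. 3809.524ms @ 48/7 + 634.921ms (8/7)
8. 4444.444ms @ 8 + 740.741ms (4/3)
9. 5185.185ms @ 28/3 + 740.741ms (4/3)
10. 5925.926ms @ 32/3 + 740.741ms (4/3)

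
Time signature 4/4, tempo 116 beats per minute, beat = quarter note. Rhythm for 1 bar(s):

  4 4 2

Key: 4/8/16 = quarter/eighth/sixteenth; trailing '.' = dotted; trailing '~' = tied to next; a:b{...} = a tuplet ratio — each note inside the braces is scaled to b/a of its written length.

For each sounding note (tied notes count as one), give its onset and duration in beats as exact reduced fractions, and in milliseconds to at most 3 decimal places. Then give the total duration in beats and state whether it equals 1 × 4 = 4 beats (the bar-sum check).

1) 0.0ms=0b +517.241ms=1b
2) 517.241ms=1b +517.241ms=1b
3) 1034.483ms=2b +1034.483ms=2b
Σ=4b of 4 (116bpm 4/4) — PASS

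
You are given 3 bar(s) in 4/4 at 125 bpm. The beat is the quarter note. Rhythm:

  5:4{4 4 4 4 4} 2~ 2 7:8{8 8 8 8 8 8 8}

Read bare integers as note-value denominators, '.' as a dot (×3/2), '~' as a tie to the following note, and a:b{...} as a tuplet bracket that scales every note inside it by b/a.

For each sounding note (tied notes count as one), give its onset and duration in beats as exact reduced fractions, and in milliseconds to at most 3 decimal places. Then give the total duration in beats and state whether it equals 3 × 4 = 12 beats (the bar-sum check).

1) 0.0ms=0b +384.0ms=4/5b
2) 384.0ms=4/5b +384.0ms=4/5b
3) 768.0ms=8/5b +384.0ms=4/5b
4) 1152.0ms=12/5b +384.0ms=4/5b
5) 1536.0ms=16/5b +384.0ms=4/5b
6) 1920.0ms=4b +1920.0ms=4b
7) 3840.0ms=8b +274.286ms=4/7b
8) 4114.286ms=60/7b +274.286ms=4/7b
9) 4388.571ms=64/7b +274.286ms=4/7b
10) 4662.857ms=68/7b +274.286ms=4/7b
11) 4937.143ms=72/7b +274.286ms=4/7b
12) 5211.429ms=76/7b +274.286ms=4/7b
13) 5485.714ms=80/7b +274.286ms=4/7b
Σ=12b of 12 (125bpm 4/4) — PASS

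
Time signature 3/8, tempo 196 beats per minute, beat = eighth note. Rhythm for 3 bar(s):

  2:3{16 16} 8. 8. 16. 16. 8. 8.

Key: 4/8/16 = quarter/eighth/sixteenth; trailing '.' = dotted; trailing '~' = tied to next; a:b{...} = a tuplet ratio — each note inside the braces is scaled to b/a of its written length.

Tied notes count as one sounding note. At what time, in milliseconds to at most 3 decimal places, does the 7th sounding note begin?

note 7 onset = 6b = 1836.735ms

1. 0.0ms @ 0 + 229.592ms (3/4)
2. 229.592ms @ 3/4 + 229.592ms (3/4)
3. 459.184ms @ 3/2 + 459.184ms (3/2)
4. 918.367ms @ 3 + 459.184ms (3/2)
5. 1377.551ms @ 9/2 + 229.592ms (3/4)
6. 1607.143ms @ 21/4 + 229.592ms (3/4)
7. 1836.735ms @ 6 + 459.184ms (3/2)
8. 2295.918ms @ 15/2 + 459.184ms (3/2)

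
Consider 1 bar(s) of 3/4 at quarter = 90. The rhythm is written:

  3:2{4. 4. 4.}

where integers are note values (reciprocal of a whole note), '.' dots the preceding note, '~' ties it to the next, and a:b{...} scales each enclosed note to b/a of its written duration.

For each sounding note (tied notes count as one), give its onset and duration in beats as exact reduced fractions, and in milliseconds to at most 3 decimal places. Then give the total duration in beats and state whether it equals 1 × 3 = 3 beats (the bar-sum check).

1) 0.0ms=0b +666.667ms=1b
2) 666.667ms=1b +666.667ms=1b
3) 1333.333ms=2b +666.667ms=1b
Σ=3b of 3 (90bpm 3/4) — PASS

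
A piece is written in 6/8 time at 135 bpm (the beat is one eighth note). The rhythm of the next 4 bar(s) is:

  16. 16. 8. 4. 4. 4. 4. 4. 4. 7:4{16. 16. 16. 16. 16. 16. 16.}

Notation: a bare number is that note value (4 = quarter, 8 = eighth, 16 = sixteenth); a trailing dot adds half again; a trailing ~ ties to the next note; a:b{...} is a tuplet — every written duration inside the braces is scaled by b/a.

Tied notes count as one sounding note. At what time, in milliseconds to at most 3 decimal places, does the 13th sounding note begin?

1. 0.0ms @ 0 + 333.333ms (3/4)
2. 333.333ms @ 3/4 + 333.333ms (3/4)
3. 666.667ms @ 3/2 + 666.667ms (3/2)
4. 1333.333ms @ 3 + 1333.333ms (3)
5. 2666.667ms @ 6 + 1333.333ms (3)
6. 4000.0ms @ 9 + 1333.333ms (3)
7. 5333.333ms @ 12 + 1333.333ms (3)
8. 6666.667ms @ 15 + 1333.333ms (3)
9. 8000.0ms @ 18 + 1333.333ms (3)
10. 9333.333ms @ 21 + 190.476ms (3/7)
11. 9523.81ms @ 150/7 + 190.476ms (3/7)
12. 9714.286ms @ 153/7 + 190.476ms (3/7)
13. 9904.762ms @ 156/7 + 190.476ms (3/7)
14. 10095.238ms @ 159/7 + 190.476ms (3/7)
15. 10285.714ms @ 162/7 + 190.476ms (3/7)
16. 10476.19ms @ 165/7 + 190.476ms (3/7)

note 13 onset = 156/7b = 9904.762ms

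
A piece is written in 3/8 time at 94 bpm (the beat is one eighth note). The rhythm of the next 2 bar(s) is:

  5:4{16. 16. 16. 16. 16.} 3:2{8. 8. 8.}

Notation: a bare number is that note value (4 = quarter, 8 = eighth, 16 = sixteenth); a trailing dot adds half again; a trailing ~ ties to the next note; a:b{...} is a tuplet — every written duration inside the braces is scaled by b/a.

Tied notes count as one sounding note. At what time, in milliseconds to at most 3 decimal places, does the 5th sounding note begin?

note 5 onset = 12/5b = 1531.915ms

1. 0.0ms @ 0 + 382.979ms (3/5)
2. 382.979ms @ 3/5 + 382.979ms (3/5)
3. 765.957ms @ 6/5 + 382.979ms (3/5)
4. 1148.936ms @ 9/5 + 382.979ms (3/5)
5. 1531.915ms @ 12/5 + 382.979ms (3/5)
6. 1914.894ms @ 3 + 638.298ms (1)
7. 2553.191ms @ 4 + 638.298ms (1)
8. 3191.489ms @ 5 + 638.298ms (1)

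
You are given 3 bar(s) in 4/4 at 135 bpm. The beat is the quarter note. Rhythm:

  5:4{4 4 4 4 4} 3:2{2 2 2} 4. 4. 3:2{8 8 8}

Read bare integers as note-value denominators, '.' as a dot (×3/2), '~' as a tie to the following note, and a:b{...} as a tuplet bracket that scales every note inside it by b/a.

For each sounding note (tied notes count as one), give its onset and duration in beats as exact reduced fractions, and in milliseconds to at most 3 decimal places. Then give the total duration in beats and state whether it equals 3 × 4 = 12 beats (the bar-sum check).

1) 0.0ms=0b +355.556ms=4/5b
2) 355.556ms=4/5b +355.556ms=4/5b
3) 711.111ms=8/5b +355.556ms=4/5b
4) 1066.667ms=12/5b +355.556ms=4/5b
5) 1422.222ms=16/5b +355.556ms=4/5b
6) 1777.778ms=4b +592.593ms=4/3b
7) 2370.37ms=16/3b +592.593ms=4/3b
8) 2962.963ms=20/3b +592.593ms=4/3b
9) 3555.556ms=8b +666.667ms=3/2b
10) 4222.222ms=19/2b +666.667ms=3/2b
11) 4888.889ms=11b +148.148ms=1/3b
12) 5037.037ms=34/3b +148.148ms=1/3b
13) 5185.185ms=35/3b +148.148ms=1/3b
Σ=12b of 12 (135bpm 4/4) — PASS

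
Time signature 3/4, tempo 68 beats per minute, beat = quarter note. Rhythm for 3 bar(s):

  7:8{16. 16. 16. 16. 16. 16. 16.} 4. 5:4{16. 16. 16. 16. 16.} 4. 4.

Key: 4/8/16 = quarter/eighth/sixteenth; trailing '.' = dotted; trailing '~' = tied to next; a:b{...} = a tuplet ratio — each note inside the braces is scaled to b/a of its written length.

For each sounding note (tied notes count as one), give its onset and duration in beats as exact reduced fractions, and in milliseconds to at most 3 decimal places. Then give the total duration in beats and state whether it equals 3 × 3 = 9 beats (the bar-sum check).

1) 0.0ms=0b +378.151ms=3/7b
2) 378.151ms=3/7b +378.151ms=3/7b
3) 756.303ms=6/7b +378.151ms=3/7b
4) 1134.454ms=9/7b +378.151ms=3/7b
5) 1512.605ms=12/7b +378.151ms=3/7b
6) 1890.756ms=15/7b +378.151ms=3/7b
7) 2268.908ms=18/7b +378.151ms=3/7b
8) 2647.059ms=3b +1323.529ms=3/2b
9) 3970.588ms=9/2b +264.706ms=3/10b
10) 4235.294ms=24/5b +264.706ms=3/10b
11) 4500.0ms=51/10b +264.706ms=3/10b
12) 4764.706ms=27/5b +264.706ms=3/10b
13) 5029.412ms=57/10b +264.706ms=3/10b
14) 5294.118ms=6b +1323.529ms=3/2b
15) 6617.647ms=15/2b +1323.529ms=3/2b
Σ=9b of 9 (68bpm 3/4) — PASS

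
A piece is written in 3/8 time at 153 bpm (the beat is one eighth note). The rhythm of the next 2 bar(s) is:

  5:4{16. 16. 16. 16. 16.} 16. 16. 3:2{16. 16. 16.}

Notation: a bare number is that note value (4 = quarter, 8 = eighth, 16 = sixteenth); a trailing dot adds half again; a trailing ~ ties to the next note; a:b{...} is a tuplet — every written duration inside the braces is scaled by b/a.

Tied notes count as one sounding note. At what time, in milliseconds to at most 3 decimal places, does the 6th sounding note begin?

1. 0.0ms @ 0 + 235.294ms (3/5)
2. 235.294ms @ 3/5 + 235.294ms (3/5)
3. 470.588ms @ 6/5 + 235.294ms (3/5)
4. 705.882ms @ 9/5 + 235.294ms (3/5)
5. 941.176ms @ 12/5 + 235.294ms (3/5)
6. 1176.471ms @ 3 + 294.118ms (3/4)
7. 1470.588ms @ 15/4 + 294.118ms (3/4)
8. 1764.706ms @ 9/2 + 196.078ms (1/2)
9. 1960.784ms @ 5 + 196.078ms (1/2)
10. 2156.863ms @ 11/2 + 196.078ms (1/2)

note 6 onset = 3b = 1176.471ms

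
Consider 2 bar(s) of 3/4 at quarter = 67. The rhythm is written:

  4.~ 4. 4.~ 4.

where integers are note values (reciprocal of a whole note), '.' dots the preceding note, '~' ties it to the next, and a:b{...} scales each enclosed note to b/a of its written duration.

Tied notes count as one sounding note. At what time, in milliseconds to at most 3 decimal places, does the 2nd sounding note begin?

1. 0.0ms @ 0 + 2686.567ms (3)
2. 2686.567ms @ 3 + 2686.567ms (3)

note 2 onset = 3b = 2686.567ms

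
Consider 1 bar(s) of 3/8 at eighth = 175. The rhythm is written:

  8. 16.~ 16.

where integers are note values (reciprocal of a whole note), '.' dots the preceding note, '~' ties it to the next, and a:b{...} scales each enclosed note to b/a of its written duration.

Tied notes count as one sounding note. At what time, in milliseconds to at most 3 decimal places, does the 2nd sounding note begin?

note 2 onset = 3/2b = 514.286ms

1. 0.0ms @ 0 + 514.286ms (3/2)
2. 514.286ms @ 3/2 + 514.286ms (3/2)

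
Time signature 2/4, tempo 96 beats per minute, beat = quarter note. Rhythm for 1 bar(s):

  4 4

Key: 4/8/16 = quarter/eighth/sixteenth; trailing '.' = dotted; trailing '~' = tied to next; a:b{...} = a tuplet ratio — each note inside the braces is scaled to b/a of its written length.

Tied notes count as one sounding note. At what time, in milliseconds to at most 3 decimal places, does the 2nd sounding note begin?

note 2 onset = 1b = 625.0ms

1. 0.0ms @ 0 + 625.0ms (1)
2. 625.0ms @ 1 + 625.0ms (1)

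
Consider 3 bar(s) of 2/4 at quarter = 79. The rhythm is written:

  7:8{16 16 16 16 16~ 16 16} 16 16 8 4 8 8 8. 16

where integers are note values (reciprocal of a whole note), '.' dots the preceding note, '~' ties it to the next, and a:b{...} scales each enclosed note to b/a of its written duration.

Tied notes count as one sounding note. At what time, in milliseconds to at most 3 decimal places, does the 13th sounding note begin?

note 13 onset = 5b = 3797.468ms

1. 0.0ms @ 0 + 216.998ms (2/7)
2. 216.998ms @ 2/7 + 216.998ms (2/7)
3. 433.996ms @ 4/7 + 216.998ms (2/7)
4. 650.995ms @ 6/7 + 216.998ms (2/7)
5. 867.993ms @ 8/7 + 433.996ms (4/7)
6. 1301.989ms @ 12/7 + 216.998ms (2/7)
7. 1518.987ms @ 2 + 189.873ms (1/4)
8. 1708.861ms @ 9/4 + 189.873ms (1/4)
9. 1898.734ms @ 5/2 + 379.747ms (1/2)
10. 2278.481ms @ 3 + 759.494ms (1)
11. 3037.975ms @ 4 + 379.747ms (1/2)
12. 3417.722ms @ 9/2 + 379.747ms (1/2)
13. 3797.468ms @ 5 + 569.62ms (3/4)
14. 4367.089ms @ 23/4 + 189.873ms (1/4)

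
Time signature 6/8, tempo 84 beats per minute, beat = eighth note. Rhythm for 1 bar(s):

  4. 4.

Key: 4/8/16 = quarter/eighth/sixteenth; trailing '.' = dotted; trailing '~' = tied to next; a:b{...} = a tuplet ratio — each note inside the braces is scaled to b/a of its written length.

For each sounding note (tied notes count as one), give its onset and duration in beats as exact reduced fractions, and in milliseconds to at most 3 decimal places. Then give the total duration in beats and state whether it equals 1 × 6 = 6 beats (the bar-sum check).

1) 0.0ms=0b +2142.857ms=3b
2) 2142.857ms=3b +2142.857ms=3b
Σ=6b of 6 (84bpm 6/8) — PASS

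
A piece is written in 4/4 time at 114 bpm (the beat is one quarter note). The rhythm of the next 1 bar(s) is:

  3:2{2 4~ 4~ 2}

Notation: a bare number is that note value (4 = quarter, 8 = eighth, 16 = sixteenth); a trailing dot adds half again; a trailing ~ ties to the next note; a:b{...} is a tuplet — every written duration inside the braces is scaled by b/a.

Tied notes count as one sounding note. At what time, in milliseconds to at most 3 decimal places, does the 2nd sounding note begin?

1. 0.0ms @ 0 + 701.754ms (4/3)
2. 701.754ms @ 4/3 + 1403.509ms (8/3)

note 2 onset = 4/3b = 701.754ms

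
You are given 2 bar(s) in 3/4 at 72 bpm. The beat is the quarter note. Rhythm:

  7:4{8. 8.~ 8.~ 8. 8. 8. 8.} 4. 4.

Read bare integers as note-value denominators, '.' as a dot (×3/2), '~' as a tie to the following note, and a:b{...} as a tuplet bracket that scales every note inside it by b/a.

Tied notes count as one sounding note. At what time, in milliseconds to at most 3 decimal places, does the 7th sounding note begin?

1. 0.0ms @ 0 + 357.143ms (3/7)
2. 357.143ms @ 3/7 + 1071.429ms (9/7)
3. 1428.571ms @ 12/7 + 357.143ms (3/7)
4. 1785.714ms @ 15/7 + 357.143ms (3/7)
5. 2142.857ms @ 18/7 + 357.143ms (3/7)
6. 2500.0ms @ 3 + 1250.0ms (3/2)
7. 3750.0ms @ 9/2 + 1250.0ms (3/2)

note 7 onset = 9/2b = 3750.0ms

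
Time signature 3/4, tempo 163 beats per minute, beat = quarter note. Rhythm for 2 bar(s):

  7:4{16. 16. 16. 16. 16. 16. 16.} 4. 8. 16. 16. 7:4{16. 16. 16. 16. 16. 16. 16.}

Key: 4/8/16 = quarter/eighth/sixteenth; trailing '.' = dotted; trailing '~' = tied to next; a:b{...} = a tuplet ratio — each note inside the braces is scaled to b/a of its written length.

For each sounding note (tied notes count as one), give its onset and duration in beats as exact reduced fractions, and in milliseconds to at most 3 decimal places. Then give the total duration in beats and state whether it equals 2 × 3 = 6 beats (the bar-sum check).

1) 0.0ms=0b +78.878ms=3/14b
2) 78.878ms=3/14b +78.878ms=3/14b
3) 157.756ms=3/7b +78.878ms=3/14b
4) 236.635ms=9/14b +78.878ms=3/14b
5) 315.513ms=6/7b +78.878ms=3/14b
6) 394.391ms=15/14b +78.878ms=3/14b
7) 473.269ms=9/7b +78.878ms=3/14b
8) 552.147ms=3/2b +552.147ms=3/2b
9) 1104.294ms=3b +276.074ms=3/4b
10) 1380.368ms=15/4b +138.037ms=3/8b
11) 1518.405ms=33/8b +138.037ms=3/8b
12) 1656.442ms=9/2b +78.878ms=3/14b
13) 1735.32ms=33/7b +78.878ms=3/14b
14) 1814.198ms=69/14b +78.878ms=3/14b
15) 1893.076ms=36/7b +78.878ms=3/14b
16) 1971.954ms=75/14b +78.878ms=3/14b
17) 2050.833ms=39/7b +78.878ms=3/14b
18) 2129.711ms=81/14b +78.878ms=3/14b
Σ=6b of 6 (163bpm 3/4) — PASS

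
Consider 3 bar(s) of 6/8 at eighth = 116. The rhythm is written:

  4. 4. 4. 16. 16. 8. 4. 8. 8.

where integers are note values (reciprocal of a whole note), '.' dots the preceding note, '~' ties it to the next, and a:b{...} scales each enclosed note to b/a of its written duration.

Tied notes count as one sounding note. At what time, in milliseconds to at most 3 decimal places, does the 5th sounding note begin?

note 5 onset = 39/4b = 5043.103ms

1. 0.0ms @ 0 + 1551.724ms (3)
2. 1551.724ms @ 3 + 1551.724ms (3)
3. 3103.448ms @ 6 + 1551.724ms (3)
4. 4655.172ms @ 9 + 387.931ms (3/4)
5. 5043.103ms @ 39/4 + 387.931ms (3/4)
6. 5431.034ms @ 21/2 + 775.862ms (3/2)
7. 6206.897ms @ 12 + 1551.724ms (3)
8. 7758.621ms @ 15 + 775.862ms (3/2)
9. 8534.483ms @ 33/2 + 775.862ms (3/2)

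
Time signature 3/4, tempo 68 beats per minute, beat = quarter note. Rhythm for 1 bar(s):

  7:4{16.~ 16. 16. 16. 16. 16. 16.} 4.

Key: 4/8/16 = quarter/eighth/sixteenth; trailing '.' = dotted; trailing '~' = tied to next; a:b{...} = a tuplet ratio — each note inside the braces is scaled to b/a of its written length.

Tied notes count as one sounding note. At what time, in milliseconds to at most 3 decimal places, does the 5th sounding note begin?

note 5 onset = 15/14b = 945.378ms

1. 0.0ms @ 0 + 378.151ms (3/7)
2. 378.151ms @ 3/7 + 189.076ms (3/14)
3. 567.227ms @ 9/14 + 189.076ms (3/14)
4. 756.303ms @ 6/7 + 189.076ms (3/14)
5. 945.378ms @ 15/14 + 189.076ms (3/14)
6. 1134.454ms @ 9/7 + 189.076ms (3/14)
7. 1323.529ms @ 3/2 + 1323.529ms (3/2)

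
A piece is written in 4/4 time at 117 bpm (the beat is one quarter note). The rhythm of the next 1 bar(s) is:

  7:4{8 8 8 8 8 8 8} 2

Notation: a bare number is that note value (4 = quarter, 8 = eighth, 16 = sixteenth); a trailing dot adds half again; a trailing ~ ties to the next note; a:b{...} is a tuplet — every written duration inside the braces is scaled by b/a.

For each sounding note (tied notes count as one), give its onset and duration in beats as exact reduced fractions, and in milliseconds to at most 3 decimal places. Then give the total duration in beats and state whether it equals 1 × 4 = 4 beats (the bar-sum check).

1) 0.0ms=0b +146.52ms=2/7b
2) 146.52ms=2/7b +146.52ms=2/7b
3) 293.04ms=4/7b +146.52ms=2/7b
4) 439.56ms=6/7b +146.52ms=2/7b
5) 586.081ms=8/7b +146.52ms=2/7b
6) 732.601ms=10/7b +146.52ms=2/7b
7) 879.121ms=12/7b +146.52ms=2/7b
8) 1025.641ms=2b +1025.641ms=2b
Σ=4b of 4 (117bpm 4/4) — PASS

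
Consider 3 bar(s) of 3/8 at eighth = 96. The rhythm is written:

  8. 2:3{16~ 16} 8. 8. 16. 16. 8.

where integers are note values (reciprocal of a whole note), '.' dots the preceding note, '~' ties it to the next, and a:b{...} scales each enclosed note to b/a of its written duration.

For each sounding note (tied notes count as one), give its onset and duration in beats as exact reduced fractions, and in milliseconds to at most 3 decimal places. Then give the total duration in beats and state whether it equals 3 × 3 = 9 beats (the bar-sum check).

1) 0.0ms=0b +937.5ms=3/2b
2) 937.5ms=3/2b +937.5ms=3/2b
3) 1875.0ms=3b +937.5ms=3/2b
4) 2812.5ms=9/2b +937.5ms=3/2b
5) 3750.0ms=6b +468.75ms=3/4b
6) 4218.75ms=27/4b +468.75ms=3/4b
7) 4687.5ms=15/2b +937.5ms=3/2b
Σ=9b of 9 (96bpm 3/8) — PASS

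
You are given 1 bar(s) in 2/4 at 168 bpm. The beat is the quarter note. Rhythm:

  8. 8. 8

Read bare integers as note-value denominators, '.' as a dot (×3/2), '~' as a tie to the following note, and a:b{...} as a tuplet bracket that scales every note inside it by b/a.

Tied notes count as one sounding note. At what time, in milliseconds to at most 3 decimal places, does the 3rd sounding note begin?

note 3 onset = 3/2b = 535.714ms

1. 0.0ms @ 0 + 267.857ms (3/4)
2. 267.857ms @ 3/4 + 267.857ms (3/4)
3. 535.714ms @ 3/2 + 178.571ms (1/2)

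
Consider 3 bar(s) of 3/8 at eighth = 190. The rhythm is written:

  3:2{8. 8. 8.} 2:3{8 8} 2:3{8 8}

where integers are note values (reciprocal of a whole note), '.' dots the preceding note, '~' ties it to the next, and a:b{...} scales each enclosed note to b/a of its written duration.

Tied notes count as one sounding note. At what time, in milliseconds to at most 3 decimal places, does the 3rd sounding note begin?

1. 0.0ms @ 0 + 315.789ms (1)
2. 315.789ms @ 1 + 315.789ms (1)
3. 631.579ms @ 2 + 315.789ms (1)
4. 947.368ms @ 3 + 473.684ms (3/2)
5. 1421.053ms @ 9/2 + 473.684ms (3/2)
6. 1894.737ms @ 6 + 473.684ms (3/2)
7. 2368.421ms @ 15/2 + 473.684ms (3/2)

note 3 onset = 2b = 631.579ms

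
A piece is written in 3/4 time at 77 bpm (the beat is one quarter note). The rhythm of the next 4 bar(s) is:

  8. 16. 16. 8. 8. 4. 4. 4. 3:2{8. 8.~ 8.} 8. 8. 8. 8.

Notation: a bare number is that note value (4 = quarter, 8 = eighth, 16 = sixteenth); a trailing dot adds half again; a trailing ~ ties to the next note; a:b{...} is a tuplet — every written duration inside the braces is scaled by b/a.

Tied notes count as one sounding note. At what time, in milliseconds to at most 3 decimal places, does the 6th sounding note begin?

note 6 onset = 3b = 2337.662ms

1. 0.0ms @ 0 + 584.416ms (3/4)
2. 584.416ms @ 3/4 + 292.208ms (3/8)
3. 876.623ms @ 9/8 + 292.208ms (3/8)
4. 1168.831ms @ 3/2 + 584.416ms (3/4)
5. 1753.247ms @ 9/4 + 584.416ms (3/4)
6. 2337.662ms @ 3 + 1168.831ms (3/2)
7. 3506.494ms @ 9/2 + 1168.831ms (3/2)
8. 4675.325ms @ 6 + 1168.831ms (3/2)
9. 5844.156ms @ 15/2 + 389.61ms (1/2)
10. 6233.766ms @ 8 + 779.221ms (1)
11. 7012.987ms @ 9 + 584.416ms (3/4)
12. 7597.403ms @ 39/4 + 584.416ms (3/4)
13. 8181.818ms @ 21/2 + 584.416ms (3/4)
14. 8766.234ms @ 45/4 + 584.416ms (3/4)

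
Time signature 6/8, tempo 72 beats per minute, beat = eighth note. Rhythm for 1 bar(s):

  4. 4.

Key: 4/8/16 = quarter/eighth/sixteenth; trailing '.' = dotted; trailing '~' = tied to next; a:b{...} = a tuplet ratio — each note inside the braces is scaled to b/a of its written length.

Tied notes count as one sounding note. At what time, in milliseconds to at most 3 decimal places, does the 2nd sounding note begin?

1. 0.0ms @ 0 + 2500.0ms (3)
2. 2500.0ms @ 3 + 2500.0ms (3)

note 2 onset = 3b = 2500.0ms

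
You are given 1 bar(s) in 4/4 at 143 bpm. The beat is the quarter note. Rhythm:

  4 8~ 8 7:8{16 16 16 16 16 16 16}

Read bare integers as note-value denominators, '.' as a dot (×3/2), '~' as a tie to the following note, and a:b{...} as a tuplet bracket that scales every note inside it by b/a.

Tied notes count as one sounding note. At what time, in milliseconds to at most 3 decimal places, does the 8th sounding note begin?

note 8 onset = 24/7b = 1438.561ms

1. 0.0ms @ 0 + 419.58ms (1)
2. 419.58ms @ 1 + 419.58ms (1)
3. 839.161ms @ 2 + 119.88ms (2/7)
4. 959.041ms @ 16/7 + 119.88ms (2/7)
5. 1078.921ms @ 18/7 + 119.88ms (2/7)
6. 1198.801ms @ 20/7 + 119.88ms (2/7)
7. 1318.681ms @ 22/7 + 119.88ms (2/7)
8. 1438.561ms @ 24/7 + 119.88ms (2/7)
9. 1558.442ms @ 26/7 + 119.88ms (2/7)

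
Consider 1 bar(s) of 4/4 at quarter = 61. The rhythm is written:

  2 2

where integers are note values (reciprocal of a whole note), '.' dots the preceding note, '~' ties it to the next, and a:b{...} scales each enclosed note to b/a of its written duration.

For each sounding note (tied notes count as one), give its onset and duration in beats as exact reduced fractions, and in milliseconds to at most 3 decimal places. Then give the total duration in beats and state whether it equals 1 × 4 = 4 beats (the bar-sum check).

1) 0.0ms=0b +1967.213ms=2b
2) 1967.213ms=2b +1967.213ms=2b
Σ=4b of 4 (61bpm 4/4) — PASS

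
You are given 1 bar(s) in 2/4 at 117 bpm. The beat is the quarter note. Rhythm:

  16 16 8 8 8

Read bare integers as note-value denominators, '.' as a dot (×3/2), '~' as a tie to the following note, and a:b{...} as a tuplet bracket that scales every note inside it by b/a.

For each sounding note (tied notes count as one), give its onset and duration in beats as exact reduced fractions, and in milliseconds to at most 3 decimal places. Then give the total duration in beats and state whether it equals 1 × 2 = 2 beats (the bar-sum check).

1) 0.0ms=0b +128.205ms=1/4b
2) 128.205ms=1/4b +128.205ms=1/4b
3) 256.41ms=1/2b +256.41ms=1/2b
4) 512.821ms=1b +256.41ms=1/2b
5) 769.231ms=3/2b +256.41ms=1/2b
Σ=2b of 2 (117bpm 2/4) — PASS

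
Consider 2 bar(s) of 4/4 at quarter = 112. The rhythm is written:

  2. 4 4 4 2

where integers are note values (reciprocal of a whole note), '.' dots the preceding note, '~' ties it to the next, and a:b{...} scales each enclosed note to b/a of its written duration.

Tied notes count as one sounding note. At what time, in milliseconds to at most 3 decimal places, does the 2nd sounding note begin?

note 2 onset = 3b = 1607.143ms

1. 0.0ms @ 0 + 1607.143ms (3)
2. 1607.143ms @ 3 + 535.714ms (1)
3. 2142.857ms @ 4 + 535.714ms (1)
4. 2678.571ms @ 5 + 535.714ms (1)
5. 3214.286ms @ 6 + 1071.429ms (2)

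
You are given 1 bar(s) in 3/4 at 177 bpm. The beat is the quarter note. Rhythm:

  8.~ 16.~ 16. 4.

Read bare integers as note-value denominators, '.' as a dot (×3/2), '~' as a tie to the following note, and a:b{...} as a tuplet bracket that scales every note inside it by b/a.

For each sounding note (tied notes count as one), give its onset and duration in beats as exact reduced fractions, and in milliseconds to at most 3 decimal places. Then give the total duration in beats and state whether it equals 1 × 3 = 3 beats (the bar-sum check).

1) 0.0ms=0b +508.475ms=3/2b
2) 508.475ms=3/2b +508.475ms=3/2b
Σ=3b of 3 (177bpm 3/4) — PASS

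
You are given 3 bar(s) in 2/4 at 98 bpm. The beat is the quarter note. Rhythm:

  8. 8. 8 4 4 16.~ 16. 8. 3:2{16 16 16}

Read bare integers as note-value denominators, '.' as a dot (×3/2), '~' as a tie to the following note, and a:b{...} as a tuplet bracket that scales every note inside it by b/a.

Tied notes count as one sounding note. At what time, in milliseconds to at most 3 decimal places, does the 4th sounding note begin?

1. 0.0ms @ 0 + 459.184ms (3/4)
2. 459.184ms @ 3/4 + 459.184ms (3/4)
3. 918.367ms @ 3/2 + 306.122ms (1/2)
4. 1224.49ms @ 2 + 612.245ms (1)
5. 1836.735ms @ 3 + 612.245ms (1)
6. 2448.98ms @ 4 + 459.184ms (3/4)
7. 2908.163ms @ 19/4 + 459.184ms (3/4)
8. 3367.347ms @ 11/2 + 102.041ms (1/6)
9. 3469.388ms @ 17/3 + 102.041ms (1/6)
10. 3571.429ms @ 35/6 + 102.041ms (1/6)

note 4 onset = 2b = 1224.49ms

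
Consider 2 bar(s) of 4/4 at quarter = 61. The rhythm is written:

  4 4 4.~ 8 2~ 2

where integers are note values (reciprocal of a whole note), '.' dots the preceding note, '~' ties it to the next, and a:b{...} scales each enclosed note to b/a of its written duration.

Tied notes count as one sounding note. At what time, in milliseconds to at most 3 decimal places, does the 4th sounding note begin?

note 4 onset = 4b = 3934.426ms

1. 0.0ms @ 0 + 983.607ms (1)
2. 983.607ms @ 1 + 983.607ms (1)
3. 1967.213ms @ 2 + 1967.213ms (2)
4. 3934.426ms @ 4 + 3934.426ms (4)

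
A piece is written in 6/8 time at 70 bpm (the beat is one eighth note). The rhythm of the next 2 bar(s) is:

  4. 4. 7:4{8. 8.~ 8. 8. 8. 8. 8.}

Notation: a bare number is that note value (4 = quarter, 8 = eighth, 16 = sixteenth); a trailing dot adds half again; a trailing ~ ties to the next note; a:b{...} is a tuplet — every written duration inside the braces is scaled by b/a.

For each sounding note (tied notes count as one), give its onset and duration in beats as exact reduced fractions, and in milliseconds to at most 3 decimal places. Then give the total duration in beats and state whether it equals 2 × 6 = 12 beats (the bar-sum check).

1) 0.0ms=0b +2571.429ms=3b
2) 2571.429ms=3b +2571.429ms=3b
3) 5142.857ms=6b +734.694ms=6/7b
4) 5877.551ms=48/7b +1469.388ms=12/7b
5) 7346.939ms=60/7b +734.694ms=6/7b
6) 8081.633ms=66/7b +734.694ms=6/7b
7) 8816.327ms=72/7b +734.694ms=6/7b
8) 9551.02ms=78/7b +734.694ms=6/7b
Σ=12b of 12 (70bpm 6/8) — PASS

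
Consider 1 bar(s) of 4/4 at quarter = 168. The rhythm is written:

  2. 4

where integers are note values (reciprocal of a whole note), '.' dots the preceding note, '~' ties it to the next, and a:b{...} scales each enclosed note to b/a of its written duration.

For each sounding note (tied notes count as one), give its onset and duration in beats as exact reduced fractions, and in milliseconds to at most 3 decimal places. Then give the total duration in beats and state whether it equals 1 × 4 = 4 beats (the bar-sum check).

1) 0.0ms=0b +1071.429ms=3b
2) 1071.429ms=3b +357.143ms=1b
Σ=4b of 4 (168bpm 4/4) — PASS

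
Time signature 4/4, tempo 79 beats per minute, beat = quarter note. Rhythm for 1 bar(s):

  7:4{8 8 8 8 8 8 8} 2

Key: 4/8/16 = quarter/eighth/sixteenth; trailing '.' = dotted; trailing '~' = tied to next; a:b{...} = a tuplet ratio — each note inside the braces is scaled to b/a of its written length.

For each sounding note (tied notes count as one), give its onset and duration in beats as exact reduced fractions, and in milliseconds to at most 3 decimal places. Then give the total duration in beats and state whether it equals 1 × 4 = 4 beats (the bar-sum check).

1) 0.0ms=0b +216.998ms=2/7b
2) 216.998ms=2/7b +216.998ms=2/7b
3) 433.996ms=4/7b +216.998ms=2/7b
4) 650.995ms=6/7b +216.998ms=2/7b
5) 867.993ms=8/7b +216.998ms=2/7b
6) 1084.991ms=10/7b +216.998ms=2/7b
7) 1301.989ms=12/7b +216.998ms=2/7b
8) 1518.987ms=2b +1518.987ms=2b
Σ=4b of 4 (79bpm 4/4) — PASS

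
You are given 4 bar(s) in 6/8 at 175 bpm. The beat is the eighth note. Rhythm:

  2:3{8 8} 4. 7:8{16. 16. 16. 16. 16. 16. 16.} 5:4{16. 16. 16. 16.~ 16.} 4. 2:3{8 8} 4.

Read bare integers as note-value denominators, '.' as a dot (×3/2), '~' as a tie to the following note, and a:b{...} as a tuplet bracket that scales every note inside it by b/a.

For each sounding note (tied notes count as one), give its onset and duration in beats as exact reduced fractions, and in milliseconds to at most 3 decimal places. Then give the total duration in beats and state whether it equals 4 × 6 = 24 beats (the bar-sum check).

1) 0.0ms=0b +514.286ms=3/2b
2) 514.286ms=3/2b +514.286ms=3/2b
3) 1028.571ms=3b +1028.571ms=3b
4) 2057.143ms=6b +293.878ms=6/7b
5) 2351.02ms=48/7b +293.878ms=6/7b
6) 2644.898ms=54/7b +293.878ms=6/7b
7) 2938.776ms=60/7b +293.878ms=6/7b
8) 3232.653ms=66/7b +293.878ms=6/7b
9) 3526.531ms=72/7b +293.878ms=6/7b
10) 3820.408ms=78/7b +293.878ms=6/7b
11) 4114.286ms=12b +205.714ms=3/5b
12) 4320.0ms=63/5b +205.714ms=3/5b
13) 4525.714ms=66/5b +205.714ms=3/5b
14) 4731.429ms=69/5b +411.429ms=6/5b
15) 5142.857ms=15b +1028.571ms=3b
16) 6171.429ms=18b +514.286ms=3/2b
17) 6685.714ms=39/2b +514.286ms=3/2b
18) 7200.0ms=21b +1028.571ms=3b
Σ=24b of 24 (175bpm 6/8) — PASS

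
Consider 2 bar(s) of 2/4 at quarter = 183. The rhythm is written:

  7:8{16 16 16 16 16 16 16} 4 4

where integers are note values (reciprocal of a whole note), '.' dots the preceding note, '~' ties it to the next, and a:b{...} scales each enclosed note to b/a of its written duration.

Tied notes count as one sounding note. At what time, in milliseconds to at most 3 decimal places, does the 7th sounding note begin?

note 7 onset = 12/7b = 562.061ms

1. 0.0ms @ 0 + 93.677ms (2/7)
2. 93.677ms @ 2/7 + 93.677ms (2/7)
3. 187.354ms @ 4/7 + 93.677ms (2/7)
4. 281.03ms @ 6/7 + 93.677ms (2/7)
5. 374.707ms @ 8/7 + 93.677ms (2/7)
6. 468.384ms @ 10/7 + 93.677ms (2/7)
7. 562.061ms @ 12/7 + 93.677ms (2/7)
8. 655.738ms @ 2 + 327.869ms (1)
9. 983.607ms @ 3 + 327.869ms (1)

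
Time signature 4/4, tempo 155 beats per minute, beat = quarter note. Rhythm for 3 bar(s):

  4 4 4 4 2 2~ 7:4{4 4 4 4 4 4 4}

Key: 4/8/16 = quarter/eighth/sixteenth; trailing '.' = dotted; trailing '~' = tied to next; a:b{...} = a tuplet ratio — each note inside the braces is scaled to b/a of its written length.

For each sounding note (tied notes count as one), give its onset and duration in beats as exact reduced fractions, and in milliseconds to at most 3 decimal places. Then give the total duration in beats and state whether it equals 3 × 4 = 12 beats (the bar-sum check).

1) 0.0ms=0b +387.097ms=1b
2) 387.097ms=1b +387.097ms=1b
3) 774.194ms=2b +387.097ms=1b
4) 1161.29ms=3b +387.097ms=1b
5) 1548.387ms=4b +774.194ms=2b
6) 2322.581ms=6b +995.392ms=18/7b
7) 3317.972ms=60/7b +221.198ms=4/7b
8) 3539.171ms=64/7b +221.198ms=4/7b
9) 3760.369ms=68/7b +221.198ms=4/7b
10) 3981.567ms=72/7b +221.198ms=4/7b
11) 4202.765ms=76/7b +221.198ms=4/7b
12) 4423.963ms=80/7b +221.198ms=4/7b
Σ=12b of 12 (155bpm 4/4) — PASS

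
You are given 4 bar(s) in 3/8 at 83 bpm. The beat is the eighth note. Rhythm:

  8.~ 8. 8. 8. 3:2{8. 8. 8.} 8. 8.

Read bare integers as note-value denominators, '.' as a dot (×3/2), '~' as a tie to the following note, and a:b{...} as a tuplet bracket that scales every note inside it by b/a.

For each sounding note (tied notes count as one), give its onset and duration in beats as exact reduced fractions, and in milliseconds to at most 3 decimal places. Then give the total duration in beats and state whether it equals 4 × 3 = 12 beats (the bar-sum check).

1) 0.0ms=0b +2168.675ms=3b
2) 2168.675ms=3b +1084.337ms=3/2b
3) 3253.012ms=9/2b +1084.337ms=3/2b
4) 4337.349ms=6b +722.892ms=1b
5) 5060.241ms=7b +722.892ms=1b
6) 5783.133ms=8b +722.892ms=1b
7) 6506.024ms=9b +1084.337ms=3/2b
8) 7590.361ms=21/2b +1084.337ms=3/2b
Σ=12b of 12 (83bpm 3/8) — PASS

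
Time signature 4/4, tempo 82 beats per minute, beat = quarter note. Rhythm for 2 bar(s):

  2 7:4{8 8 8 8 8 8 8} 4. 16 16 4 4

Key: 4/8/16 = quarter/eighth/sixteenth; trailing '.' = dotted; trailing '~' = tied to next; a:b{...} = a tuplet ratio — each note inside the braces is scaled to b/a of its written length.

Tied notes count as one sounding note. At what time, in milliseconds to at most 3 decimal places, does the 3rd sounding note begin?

1. 0.0ms @ 0 + 1463.415ms (2)
2. 1463.415ms @ 2 + 209.059ms (2/7)
3. 1672.474ms @ 16/7 + 209.059ms (2/7)
4. 1881.533ms @ 18/7 + 209.059ms (2/7)
5. 2090.592ms @ 20/7 + 209.059ms (2/7)
6. 2299.652ms @ 22/7 + 209.059ms (2/7)
7. 2508.711ms @ 24/7 + 209.059ms (2/7)
8. 2717.77ms @ 26/7 + 209.059ms (2/7)
9. 2926.829ms @ 4 + 1097.561ms (3/2)
10. 4024.39ms @ 11/2 + 182.927ms (1/4)
11. 4207.317ms @ 23/4 + 182.927ms (1/4)
12. 4390.244ms @ 6 + 731.707ms (1)
13. 5121.951ms @ 7 + 731.707ms (1)

note 3 onset = 16/7b = 1672.474ms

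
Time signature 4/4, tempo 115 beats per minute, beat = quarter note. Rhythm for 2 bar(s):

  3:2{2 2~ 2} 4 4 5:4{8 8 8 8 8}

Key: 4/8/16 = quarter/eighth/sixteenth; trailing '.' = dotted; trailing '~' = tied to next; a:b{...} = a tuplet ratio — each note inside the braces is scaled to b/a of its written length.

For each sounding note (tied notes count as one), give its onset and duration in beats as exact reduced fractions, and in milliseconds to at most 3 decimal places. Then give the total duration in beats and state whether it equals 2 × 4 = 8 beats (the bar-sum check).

1) 0.0ms=0b +695.652ms=4/3b
2) 695.652ms=4/3b +1391.304ms=8/3b
3) 2086.957ms=4b +521.739ms=1b
4) 2608.696ms=5b +521.739ms=1b
5) 3130.435ms=6b +208.696ms=2/5b
6) 3339.13ms=32/5b +208.696ms=2/5b
7) 3547.826ms=34/5b +208.696ms=2/5b
8) 3756.522ms=36/5b +208.696ms=2/5b
9) 3965.217ms=38/5b +208.696ms=2/5b
Σ=8b of 8 (115bpm 4/4) — PASS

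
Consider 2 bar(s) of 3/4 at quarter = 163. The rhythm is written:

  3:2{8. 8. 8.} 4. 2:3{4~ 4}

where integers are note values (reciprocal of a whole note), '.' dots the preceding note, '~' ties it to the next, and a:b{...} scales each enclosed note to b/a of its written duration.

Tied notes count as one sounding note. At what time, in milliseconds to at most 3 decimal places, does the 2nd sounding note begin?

1. 0.0ms @ 0 + 184.049ms (1/2)
2. 184.049ms @ 1/2 + 184.049ms (1/2)
3. 368.098ms @ 1 + 184.049ms (1/2)
4. 552.147ms @ 3/2 + 552.147ms (3/2)
5. 1104.294ms @ 3 + 1104.294ms (3)

note 2 onset = 1/2b = 184.049ms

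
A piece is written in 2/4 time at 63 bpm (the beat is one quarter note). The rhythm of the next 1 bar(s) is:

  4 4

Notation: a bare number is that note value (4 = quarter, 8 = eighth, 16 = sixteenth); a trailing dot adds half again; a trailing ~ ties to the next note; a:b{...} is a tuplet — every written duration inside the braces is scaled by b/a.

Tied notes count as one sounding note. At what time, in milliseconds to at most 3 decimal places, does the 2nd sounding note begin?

1. 0.0ms @ 0 + 952.381ms (1)
2. 952.381ms @ 1 + 952.381ms (1)

note 2 onset = 1b = 952.381ms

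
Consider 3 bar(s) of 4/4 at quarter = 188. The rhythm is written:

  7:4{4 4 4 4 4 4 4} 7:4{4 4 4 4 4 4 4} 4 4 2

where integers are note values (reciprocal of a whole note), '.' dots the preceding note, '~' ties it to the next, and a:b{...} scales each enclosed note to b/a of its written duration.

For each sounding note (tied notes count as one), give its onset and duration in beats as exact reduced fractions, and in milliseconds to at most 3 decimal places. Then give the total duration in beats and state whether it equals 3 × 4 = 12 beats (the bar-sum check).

1) 0.0ms=0b +182.371ms=4/7b
2) 182.371ms=4/7b +182.371ms=4/7b
3) 364.742ms=8/7b +182.371ms=4/7b
4) 547.112ms=12/7b +182.371ms=4/7b
5) 729.483ms=16/7b +182.371ms=4/7b
6) 911.854ms=20/7b +182.371ms=4/7b
7) 1094.225ms=24/7b +182.371ms=4/7b
8) 1276.596ms=4b +182.371ms=4/7b
9) 1458.967ms=32/7b +182.371ms=4/7b
10) 1641.337ms=36/7b +182.371ms=4/7b
11) 1823.708ms=40/7b +182.371ms=4/7b
12) 2006.079ms=44/7b +182.371ms=4/7b
13) 2188.45ms=48/7b +182.371ms=4/7b
14) 2370.821ms=52/7b +182.371ms=4/7b
15) 2553.191ms=8b +319.149ms=1b
16) 2872.34ms=9b +319.149ms=1b
17) 3191.489ms=10b +638.298ms=2b
Σ=12b of 12 (188bpm 4/4) — PASS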